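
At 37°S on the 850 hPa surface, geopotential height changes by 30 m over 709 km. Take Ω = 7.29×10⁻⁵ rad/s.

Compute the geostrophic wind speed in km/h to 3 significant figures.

17.0 km/h

Coriolis parameter at 37°S:
f = 2Ω sin φ = 2 × 7.29×10⁻⁵ × sin 37° = 8.77×10⁻⁵ s⁻¹
Height gradient: |∂Z/∂n| = 30 m / 709000 m = 4.23×10⁻⁵
On a pressure surface, geostrophic balance gives V_g = (g/f)|∂Z/∂n|:
V_g = 9.81 × 4.23×10⁻⁵ / 8.77×10⁻⁵ = 4.73 m/s
Converting: 4.73 m/s × 3.6 = 17.0 km/h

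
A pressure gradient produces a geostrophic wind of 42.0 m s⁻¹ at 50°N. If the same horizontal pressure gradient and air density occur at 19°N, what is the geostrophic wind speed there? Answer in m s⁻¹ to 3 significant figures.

98.8 m s⁻¹

With the same pressure gradient and density, V_g ∝ 1/f ∝ 1/sin φ.
V₂ = V₁ · sin φ₁ / sin φ₂ = 42.0 × sin 50° / sin 19°
V₂ = 42.0 × 0.7660/0.3256 = 98.8 m s⁻¹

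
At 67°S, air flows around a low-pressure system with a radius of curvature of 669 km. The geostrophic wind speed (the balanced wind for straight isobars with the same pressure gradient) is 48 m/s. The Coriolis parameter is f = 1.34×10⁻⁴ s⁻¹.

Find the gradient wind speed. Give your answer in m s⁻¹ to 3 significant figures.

34.6 m s⁻¹

Around a low, centrifugal force acts outward with Coriolis, so pressure-gradient force balances both:
(1/ρ)|∂P/∂n| = fV + V²/R  →  V² + fR·V − fR·V_g = 0
With fR = 1.34×10⁻⁴ × 669×10³ m = 89.6 m/s:
V = [−fR + √((fR)² + 4 fR V_g)]/2 = [−89.6 + √(89.6² + 4×89.6×48)]/2 = 34.6 m/s
Subgeostrophic (V < V_g = 48 m/s), as expected around a low.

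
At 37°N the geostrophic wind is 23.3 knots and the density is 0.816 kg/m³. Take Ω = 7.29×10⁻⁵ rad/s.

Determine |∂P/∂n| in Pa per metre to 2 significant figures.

8.6×10⁻⁴ Pa/m

Coriolis parameter at 37°N:
f = 2Ω sin φ = 2 × 7.29×10⁻⁵ × sin 37° = 8.77×10⁻⁵ s⁻¹
Wind speed in SI: 23.3 knots = 12.0 m/s
Geostrophic balance rearranged: |∂P/∂n| = f ρ V_g
|∂P/∂n| = 8.77×10⁻⁵ × 0.816 × 12.0 = 8.58×10⁻⁴ Pa/m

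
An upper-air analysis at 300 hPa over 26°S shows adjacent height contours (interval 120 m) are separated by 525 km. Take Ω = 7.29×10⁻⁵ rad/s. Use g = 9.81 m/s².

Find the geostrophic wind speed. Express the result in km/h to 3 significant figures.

Coriolis parameter at 26°S:
f = 2Ω sin φ = 2 × 7.29×10⁻⁵ × sin 26° = 6.39×10⁻⁵ s⁻¹
Height gradient: |∂Z/∂n| = 120 m / 525000 m = 2.29×10⁻⁴
On a pressure surface, geostrophic balance gives V_g = (g/f)|∂Z/∂n|:
V_g = 9.81 × 2.29×10⁻⁴ / 6.39×10⁻⁵ = 35.1 m/s
Converting: 35.1 m/s × 3.6 = 126 km/h

126 km/h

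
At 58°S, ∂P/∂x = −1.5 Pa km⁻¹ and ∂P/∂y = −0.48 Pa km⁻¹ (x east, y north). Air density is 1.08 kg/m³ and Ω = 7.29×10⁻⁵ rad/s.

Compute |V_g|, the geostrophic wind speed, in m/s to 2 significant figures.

12 m/s

Coriolis parameter at 58°S:
f = 2Ω sin φ = 2 × 7.29×10⁻⁵ × sin 58° = 1.24×10⁻⁴ s⁻¹
In the Southern Hemisphere f is negative: f = −1.24×10⁻⁴ s⁻¹.
Component geostrophic relations (x east, y north):
u_g = −(1/(fρ)) ∂P/∂y,  v_g = (1/(fρ)) ∂P/∂x
u_g = −(−0.48×10⁻³)/(−1.24×10⁻⁴ × 1.08) = −3.59 m/s;  v_g = (−1.5×10⁻³)/(−1.24×10⁻⁴ × 1.08) = 11.2 m/s
|V_g| = √(u_g² + v_g²) = 11.8 m/s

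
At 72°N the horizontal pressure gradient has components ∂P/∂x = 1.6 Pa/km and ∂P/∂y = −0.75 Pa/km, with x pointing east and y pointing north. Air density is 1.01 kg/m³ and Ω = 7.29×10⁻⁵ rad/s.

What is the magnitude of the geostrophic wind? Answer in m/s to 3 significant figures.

Coriolis parameter at 72°N:
f = 2Ω sin φ = 2 × 7.29×10⁻⁵ × sin 72° = 1.39×10⁻⁴ s⁻¹
Component geostrophic relations (x east, y north):
u_g = −(1/(fρ)) ∂P/∂y,  v_g = (1/(fρ)) ∂P/∂x
u_g = −(−0.75×10⁻³)/(1.39×10⁻⁴ × 1.01) = 5.36 m/s;  v_g = (1.6×10⁻³)/(1.39×10⁻⁴ × 1.01) = 11.4 m/s
|V_g| = √(u_g² + v_g²) = 12.6 m/s

12.6 m/s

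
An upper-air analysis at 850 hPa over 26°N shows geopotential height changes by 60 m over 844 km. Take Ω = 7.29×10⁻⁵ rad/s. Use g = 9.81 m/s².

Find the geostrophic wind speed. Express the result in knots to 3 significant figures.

21.2 knots

Coriolis parameter at 26°N:
f = 2Ω sin φ = 2 × 7.29×10⁻⁵ × sin 26° = 6.39×10⁻⁵ s⁻¹
Height gradient: |∂Z/∂n| = 60 m / 844000 m = 7.11×10⁻⁵
On a pressure surface, geostrophic balance gives V_g = (g/f)|∂Z/∂n|:
V_g = 9.81 × 7.11×10⁻⁵ / 6.39×10⁻⁵ = 10.9 m/s
Converting: 10.9 m/s × 1.944 = 21.2 knots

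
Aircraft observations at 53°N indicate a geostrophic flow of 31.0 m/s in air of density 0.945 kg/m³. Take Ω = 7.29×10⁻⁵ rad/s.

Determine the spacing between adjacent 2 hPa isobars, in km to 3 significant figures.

Coriolis parameter at 53°N:
f = 2Ω sin φ = 2 × 7.29×10⁻⁵ × sin 53° = 1.16×10⁻⁴ s⁻¹
Geostrophic balance rearranged: |∂P/∂n| = f ρ V_g
|∂P/∂n| = 1.16×10⁻⁴ × 0.945 × 31.0 = 3.41×10⁻³ Pa/m
Isobar spacing: Δn = ΔP/|∂P/∂n| = 200 Pa / 3.41×10⁻³ Pa/m = 58631 m ≈ 58.6 km

58.6 km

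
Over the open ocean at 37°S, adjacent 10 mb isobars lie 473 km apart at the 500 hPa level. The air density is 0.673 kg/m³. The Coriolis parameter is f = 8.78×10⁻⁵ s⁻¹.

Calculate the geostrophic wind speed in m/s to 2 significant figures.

36 m/s

Pressure gradient: |∂P/∂n| = 1000 Pa / 473000 m = 2.11×10⁻³ Pa/m
Geostrophic balance (pressure-gradient force = Coriolis force):
V_g = (1/(fρ)) |∂P/∂n| = 2.11×10⁻³ / (8.78×10⁻⁵ × 0.673) = 35.8 m/s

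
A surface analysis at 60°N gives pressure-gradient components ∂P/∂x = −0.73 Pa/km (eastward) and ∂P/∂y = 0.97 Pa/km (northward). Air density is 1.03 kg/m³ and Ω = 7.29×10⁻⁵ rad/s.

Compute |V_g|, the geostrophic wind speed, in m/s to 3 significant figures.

Coriolis parameter at 60°N:
f = 2Ω sin φ = 2 × 7.29×10⁻⁵ × sin 60° = 1.26×10⁻⁴ s⁻¹
Component geostrophic relations (x east, y north):
u_g = −(1/(fρ)) ∂P/∂y,  v_g = (1/(fρ)) ∂P/∂x
u_g = −(0.97×10⁻³)/(1.26×10⁻⁴ × 1.03) = −7.46 m/s;  v_g = (−0.73×10⁻³)/(1.26×10⁻⁴ × 1.03) = −5.61 m/s
|V_g| = √(u_g² + v_g²) = 9.33 m/s

9.33 m/s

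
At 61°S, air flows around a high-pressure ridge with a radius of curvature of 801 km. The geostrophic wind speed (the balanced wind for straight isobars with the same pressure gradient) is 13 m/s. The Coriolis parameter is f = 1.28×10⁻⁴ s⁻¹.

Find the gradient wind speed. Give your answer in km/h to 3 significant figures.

55.0 km/h

Around a high, pressure-gradient force acts outward with centrifugal, so Coriolis balances both:
fV = (1/ρ)|∂P/∂n| + V²/R  →  V² − fR·V + fR·V_g = 0
With fR = 1.28×10⁻⁴ × 801×10³ m = 103 m/s:
V = [fR − √((fR)² − 4 fR V_g)]/2 = [103 − √(103² − 4×103×13)]/2 = 15.3 m/s
Supergeostrophic (V > V_g = 13 m/s), as expected around a high.
Converting: 15.3 m/s × 3.6 = 55.0 km/h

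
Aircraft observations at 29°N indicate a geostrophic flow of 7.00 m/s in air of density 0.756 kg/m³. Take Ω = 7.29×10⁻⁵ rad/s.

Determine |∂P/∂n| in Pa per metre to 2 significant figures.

3.7×10⁻⁴ Pa/m

Coriolis parameter at 29°N:
f = 2Ω sin φ = 2 × 7.29×10⁻⁵ × sin 29° = 7.07×10⁻⁵ s⁻¹
Geostrophic balance rearranged: |∂P/∂n| = f ρ V_g
|∂P/∂n| = 7.07×10⁻⁵ × 0.756 × 7.00 = 3.74×10⁻⁴ Pa/m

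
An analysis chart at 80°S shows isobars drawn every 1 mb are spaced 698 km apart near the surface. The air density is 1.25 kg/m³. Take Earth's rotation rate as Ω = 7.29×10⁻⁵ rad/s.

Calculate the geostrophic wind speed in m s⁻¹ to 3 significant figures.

0.798 m s⁻¹

Coriolis parameter at 80°S:
f = 2Ω sin φ = 2 × 7.29×10⁻⁵ × sin 80° = 1.44×10⁻⁴ s⁻¹
Pressure gradient: |∂P/∂n| = 100 Pa / 698000 m = 1.43×10⁻⁴ Pa/m
Geostrophic balance (pressure-gradient force = Coriolis force):
V_g = (1/(fρ)) |∂P/∂n| = 1.43×10⁻⁴ / (1.44×10⁻⁴ × 1.25) = 0.798 m/s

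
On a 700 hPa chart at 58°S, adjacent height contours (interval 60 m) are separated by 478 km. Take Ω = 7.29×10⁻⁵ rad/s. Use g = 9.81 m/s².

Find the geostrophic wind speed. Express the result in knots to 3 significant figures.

19.4 knots

Coriolis parameter at 58°S:
f = 2Ω sin φ = 2 × 7.29×10⁻⁵ × sin 58° = 1.24×10⁻⁴ s⁻¹
Height gradient: |∂Z/∂n| = 60 m / 478000 m = 1.26×10⁻⁴
On a pressure surface, geostrophic balance gives V_g = (g/f)|∂Z/∂n|:
V_g = 9.81 × 1.26×10⁻⁴ / 1.24×10⁻⁴ = 9.96 m/s
Converting: 9.96 m/s × 1.944 = 19.4 knots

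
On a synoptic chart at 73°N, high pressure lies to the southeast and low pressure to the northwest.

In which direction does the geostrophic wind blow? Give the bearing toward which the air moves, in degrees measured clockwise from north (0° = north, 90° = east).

045°

The pressure-gradient force points toward the northwest (bearing 315°).
Geostrophic balance: in the Northern Hemisphere the Coriolis force deflects motion to the right, so the geostrophic wind blows 90° to the right of the pressure-gradient force (low pressure on the left).
Rotating 315° by 90° clockwise gives 045° — the wind blows toward the northeast.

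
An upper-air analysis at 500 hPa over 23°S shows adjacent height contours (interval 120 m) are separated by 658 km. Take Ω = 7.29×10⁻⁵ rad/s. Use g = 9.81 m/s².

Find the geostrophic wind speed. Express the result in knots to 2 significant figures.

Coriolis parameter at 23°S:
f = 2Ω sin φ = 2 × 7.29×10⁻⁵ × sin 23° = 5.70×10⁻⁵ s⁻¹
Height gradient: |∂Z/∂n| = 120 m / 658000 m = 1.82×10⁻⁴
On a pressure surface, geostrophic balance gives V_g = (g/f)|∂Z/∂n|:
V_g = 9.81 × 1.82×10⁻⁴ / 5.70×10⁻⁵ = 31.4 m/s
Converting: 31.4 m/s × 1.944 = 61 knots

61 knots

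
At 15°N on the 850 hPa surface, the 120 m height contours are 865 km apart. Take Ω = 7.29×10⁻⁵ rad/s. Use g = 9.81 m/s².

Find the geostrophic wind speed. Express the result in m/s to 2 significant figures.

36 m/s

Coriolis parameter at 15°N:
f = 2Ω sin φ = 2 × 7.29×10⁻⁵ × sin 15° = 3.77×10⁻⁵ s⁻¹
Height gradient: |∂Z/∂n| = 120 m / 865000 m = 1.39×10⁻⁴
On a pressure surface, geostrophic balance gives V_g = (g/f)|∂Z/∂n|:
V_g = 9.81 × 1.39×10⁻⁴ / 3.77×10⁻⁵ = 36.1 m/s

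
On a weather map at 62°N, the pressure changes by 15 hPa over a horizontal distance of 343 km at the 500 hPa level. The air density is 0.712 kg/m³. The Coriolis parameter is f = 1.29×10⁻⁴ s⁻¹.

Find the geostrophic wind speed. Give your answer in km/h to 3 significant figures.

Pressure gradient: |∂P/∂n| = 1500 Pa / 343000 m = 4.37×10⁻³ Pa/m
Geostrophic balance (pressure-gradient force = Coriolis force):
V_g = (1/(fρ)) |∂P/∂n| = 4.37×10⁻³ / (1.29×10⁻⁴ × 0.712) = 47.6 m/s
Converting: 47.6 m/s × 3.6 = 171 km/h

171 km/h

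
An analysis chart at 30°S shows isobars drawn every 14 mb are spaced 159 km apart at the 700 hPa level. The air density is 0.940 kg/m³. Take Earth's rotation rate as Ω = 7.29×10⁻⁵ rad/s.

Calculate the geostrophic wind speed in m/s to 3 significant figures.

128 m/s

Coriolis parameter at 30°S:
f = 2Ω sin φ = 2 × 7.29×10⁻⁵ × sin 30° = 7.29×10⁻⁵ s⁻¹
Pressure gradient: |∂P/∂n| = 1400 Pa / 159000 m = 8.81×10⁻³ Pa/m
Geostrophic balance (pressure-gradient force = Coriolis force):
V_g = (1/(fρ)) |∂P/∂n| = 8.81×10⁻³ / (7.29×10⁻⁵ × 0.940) = 128 m/s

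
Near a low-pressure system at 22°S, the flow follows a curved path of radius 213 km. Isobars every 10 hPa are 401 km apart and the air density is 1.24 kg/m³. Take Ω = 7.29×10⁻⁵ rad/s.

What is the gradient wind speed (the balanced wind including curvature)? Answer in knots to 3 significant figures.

Coriolis parameter at 22°S:
f = 2Ω sin φ = 2 × 7.29×10⁻⁵ × sin 22° = 5.46×10⁻⁵ s⁻¹
Pressure gradient: |∂P/∂n| = 1000 Pa / 401000 m = 2.49×10⁻³ Pa/m
Geostrophic speed: V_g = |∂P/∂n|/(fρ) = 2.49×10⁻³/(5.46×10⁻⁵ × 1.24) = 36.8 m/s
Around a low, centrifugal force acts outward with Coriolis, so pressure-gradient force balances both:
(1/ρ)|∂P/∂n| = fV + V²/R  →  V² + fR·V − fR·V_g = 0
With fR = 5.46×10⁻⁵ × 213×10³ m = 11.6 m/s:
V = [−fR + √((fR)² + 4 fR V_g)]/2 = [−11.6 + √(11.6² + 4×11.6×36.8)]/2 = 15.7 m/s
Subgeostrophic (V < V_g = 36.8 m/s), as expected around a low.
Converting: 15.7 m/s × 1.944 = 30.5 knots

30.5 knots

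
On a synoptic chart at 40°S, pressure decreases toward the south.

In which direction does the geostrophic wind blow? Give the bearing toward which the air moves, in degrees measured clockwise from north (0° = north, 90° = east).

090°

The pressure-gradient force points toward the south (bearing 180°).
Geostrophic balance: in the Southern Hemisphere the Coriolis force deflects motion to the left, so the geostrophic wind blows 90° to the left of the pressure-gradient force (low pressure on the right).
Rotating 180° by 90° counterclockwise gives 090° — the wind blows toward the east.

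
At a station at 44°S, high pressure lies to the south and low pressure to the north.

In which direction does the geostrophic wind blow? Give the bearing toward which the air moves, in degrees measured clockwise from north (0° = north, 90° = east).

270°

The pressure-gradient force points toward the north (bearing 000°).
Geostrophic balance: in the Southern Hemisphere the Coriolis force deflects motion to the left, so the geostrophic wind blows 90° to the left of the pressure-gradient force (low pressure on the right).
Rotating 000° by 90° counterclockwise gives 270° — the wind blows toward the west.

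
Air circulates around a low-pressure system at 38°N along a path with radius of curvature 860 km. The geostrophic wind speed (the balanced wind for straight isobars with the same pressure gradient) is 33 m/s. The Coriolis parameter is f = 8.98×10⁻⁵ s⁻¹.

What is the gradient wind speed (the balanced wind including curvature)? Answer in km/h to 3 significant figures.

89.8 km/h

Around a low, centrifugal force acts outward with Coriolis, so pressure-gradient force balances both:
(1/ρ)|∂P/∂n| = fV + V²/R  →  V² + fR·V − fR·V_g = 0
With fR = 8.98×10⁻⁵ × 860×10³ m = 77.2 m/s:
V = [−fR + √((fR)² + 4 fR V_g)]/2 = [−77.2 + √(77.2² + 4×77.2×33)]/2 = 24.9 m/s
Subgeostrophic (V < V_g = 33 m/s), as expected around a low.
Converting: 24.9 m/s × 3.6 = 89.8 km/h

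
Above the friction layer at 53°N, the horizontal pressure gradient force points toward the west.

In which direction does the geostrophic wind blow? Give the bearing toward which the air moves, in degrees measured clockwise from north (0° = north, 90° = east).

The pressure-gradient force points toward the west (bearing 270°).
Geostrophic balance: in the Northern Hemisphere the Coriolis force deflects motion to the right, so the geostrophic wind blows 90° to the right of the pressure-gradient force (low pressure on the left).
Rotating 270° by 90° clockwise gives 000° — the wind blows toward the north.

000°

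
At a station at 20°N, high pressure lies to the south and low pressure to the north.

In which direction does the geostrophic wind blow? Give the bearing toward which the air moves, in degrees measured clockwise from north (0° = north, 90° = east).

The pressure-gradient force points toward the north (bearing 000°).
Geostrophic balance: in the Northern Hemisphere the Coriolis force deflects motion to the right, so the geostrophic wind blows 90° to the right of the pressure-gradient force (low pressure on the left).
Rotating 000° by 90° clockwise gives 090° — the wind blows toward the east.

090°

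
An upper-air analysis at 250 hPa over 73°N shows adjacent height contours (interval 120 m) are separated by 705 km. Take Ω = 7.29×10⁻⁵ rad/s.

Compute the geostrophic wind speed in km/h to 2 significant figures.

43 km/h

Coriolis parameter at 73°N:
f = 2Ω sin φ = 2 × 7.29×10⁻⁵ × sin 73° = 1.39×10⁻⁴ s⁻¹
Height gradient: |∂Z/∂n| = 120 m / 705000 m = 1.70×10⁻⁴
On a pressure surface, geostrophic balance gives V_g = (g/f)|∂Z/∂n|:
V_g = 9.81 × 1.70×10⁻⁴ / 1.39×10⁻⁴ = 12.0 m/s
Converting: 12.0 m/s × 3.6 = 43 km/h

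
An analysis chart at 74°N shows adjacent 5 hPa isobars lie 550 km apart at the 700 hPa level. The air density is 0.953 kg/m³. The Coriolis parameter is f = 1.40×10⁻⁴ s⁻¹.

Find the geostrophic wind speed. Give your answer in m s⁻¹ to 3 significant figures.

6.81 m s⁻¹

Pressure gradient: |∂P/∂n| = 500 Pa / 550000 m = 9.09×10⁻⁴ Pa/m
Geostrophic balance (pressure-gradient force = Coriolis force):
V_g = (1/(fρ)) |∂P/∂n| = 9.09×10⁻⁴ / (1.40×10⁻⁴ × 0.953) = 6.81 m/s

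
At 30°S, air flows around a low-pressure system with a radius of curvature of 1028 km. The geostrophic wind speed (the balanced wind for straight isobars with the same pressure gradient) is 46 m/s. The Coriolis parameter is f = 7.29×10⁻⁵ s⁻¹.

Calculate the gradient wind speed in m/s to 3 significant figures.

Around a low, centrifugal force acts outward with Coriolis, so pressure-gradient force balances both:
(1/ρ)|∂P/∂n| = fV + V²/R  →  V² + fR·V − fR·V_g = 0
With fR = 7.29×10⁻⁵ × 1028×10³ m = 74.9 m/s:
V = [−fR + √((fR)² + 4 fR V_g)]/2 = [−74.9 + √(74.9² + 4×74.9×46)]/2 = 32.2 m/s
Subgeostrophic (V < V_g = 46 m/s), as expected around a low.

32.2 m/s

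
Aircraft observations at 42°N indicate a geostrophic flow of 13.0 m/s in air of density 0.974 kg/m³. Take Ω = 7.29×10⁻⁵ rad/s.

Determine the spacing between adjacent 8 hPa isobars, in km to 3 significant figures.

Coriolis parameter at 42°N:
f = 2Ω sin φ = 2 × 7.29×10⁻⁵ × sin 42° = 9.76×10⁻⁵ s⁻¹
Geostrophic balance rearranged: |∂P/∂n| = f ρ V_g
|∂P/∂n| = 9.76×10⁻⁵ × 0.974 × 13.0 = 1.24×10⁻³ Pa/m
Isobar spacing: Δn = ΔP/|∂P/∂n| = 800 Pa / 1.24×10⁻³ Pa/m = 647619 m ≈ 648 km

648 km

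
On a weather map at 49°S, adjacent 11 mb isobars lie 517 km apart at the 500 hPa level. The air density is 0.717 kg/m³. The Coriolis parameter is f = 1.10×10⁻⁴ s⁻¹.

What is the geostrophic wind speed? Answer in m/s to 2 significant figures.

Pressure gradient: |∂P/∂n| = 1100 Pa / 517000 m = 2.13×10⁻³ Pa/m
Geostrophic balance (pressure-gradient force = Coriolis force):
V_g = (1/(fρ)) |∂P/∂n| = 2.13×10⁻³ / (1.10×10⁻⁴ × 0.717) = 27.0 m/s

27 m/s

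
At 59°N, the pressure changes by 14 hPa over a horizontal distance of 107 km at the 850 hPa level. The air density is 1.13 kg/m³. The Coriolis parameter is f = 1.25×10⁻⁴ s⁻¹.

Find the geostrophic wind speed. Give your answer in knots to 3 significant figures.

180 knots

Pressure gradient: |∂P/∂n| = 1400 Pa / 107000 m = 1.31×10⁻² Pa/m
Geostrophic balance (pressure-gradient force = Coriolis force):
V_g = (1/(fρ)) |∂P/∂n| = 1.31×10⁻² / (1.25×10⁻⁴ × 1.13) = 92.6 m/s
Converting: 92.6 m/s × 1.944 = 180 knots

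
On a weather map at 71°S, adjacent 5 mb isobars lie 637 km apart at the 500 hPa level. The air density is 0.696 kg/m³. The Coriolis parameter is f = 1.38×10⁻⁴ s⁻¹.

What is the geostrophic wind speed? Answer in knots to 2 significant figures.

16 knots

Pressure gradient: |∂P/∂n| = 500 Pa / 637000 m = 7.85×10⁻⁴ Pa/m
Geostrophic balance (pressure-gradient force = Coriolis force):
V_g = (1/(fρ)) |∂P/∂n| = 7.85×10⁻⁴ / (1.38×10⁻⁴ × 0.696) = 8.17 m/s
Converting: 8.17 m/s × 1.944 = 16 knots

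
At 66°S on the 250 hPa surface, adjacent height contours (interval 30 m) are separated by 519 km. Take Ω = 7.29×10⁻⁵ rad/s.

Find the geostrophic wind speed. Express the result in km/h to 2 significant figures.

Coriolis parameter at 66°S:
f = 2Ω sin φ = 2 × 7.29×10⁻⁵ × sin 66° = 1.33×10⁻⁴ s⁻¹
Height gradient: |∂Z/∂n| = 30 m / 519000 m = 5.78×10⁻⁵
On a pressure surface, geostrophic balance gives V_g = (g/f)|∂Z/∂n|:
V_g = 9.81 × 5.78×10⁻⁵ / 1.33×10⁻⁴ = 4.26 m/s
Converting: 4.26 m/s × 3.6 = 15 km/h

15 km/h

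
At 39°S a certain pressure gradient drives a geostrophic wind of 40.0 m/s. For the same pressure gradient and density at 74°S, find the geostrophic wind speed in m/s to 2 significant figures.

26 m/s

With the same pressure gradient and density, V_g ∝ 1/f ∝ 1/sin φ.
V₂ = V₁ · sin φ₁ / sin φ₂ = 40.0 × sin 39° / sin 74°
V₂ = 40.0 × 0.6293/0.9613 = 26 m/s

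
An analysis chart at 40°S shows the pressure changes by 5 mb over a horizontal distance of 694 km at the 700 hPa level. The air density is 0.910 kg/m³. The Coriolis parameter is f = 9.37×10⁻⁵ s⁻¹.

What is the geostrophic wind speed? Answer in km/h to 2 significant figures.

Pressure gradient: |∂P/∂n| = 500 Pa / 694000 m = 7.20×10⁻⁴ Pa/m
Geostrophic balance (pressure-gradient force = Coriolis force):
V_g = (1/(fρ)) |∂P/∂n| = 7.20×10⁻⁴ / (9.37×10⁻⁵ × 0.910) = 8.45 m/s
Converting: 8.45 m/s × 3.6 = 30 km/h

30 km/h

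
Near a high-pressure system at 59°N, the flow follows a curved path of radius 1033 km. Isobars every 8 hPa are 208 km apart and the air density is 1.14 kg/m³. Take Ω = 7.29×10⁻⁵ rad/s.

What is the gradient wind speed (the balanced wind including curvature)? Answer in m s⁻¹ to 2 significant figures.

38 m s⁻¹

Coriolis parameter at 59°N:
f = 2Ω sin φ = 2 × 7.29×10⁻⁵ × sin 59° = 1.25×10⁻⁴ s⁻¹
Pressure gradient: |∂P/∂n| = 800 Pa / 208000 m = 3.85×10⁻³ Pa/m
Geostrophic speed: V_g = |∂P/∂n|/(fρ) = 3.85×10⁻³/(1.25×10⁻⁴ × 1.14) = 27.0 m/s
Around a high, pressure-gradient force acts outward with centrifugal, so Coriolis balances both:
fV = (1/ρ)|∂P/∂n| + V²/R  →  V² − fR·V + fR·V_g = 0
With fR = 1.25×10⁻⁴ × 1033×10³ m = 129 m/s:
V = [fR − √((fR)² − 4 fR V_g)]/2 = [129 − √(129² − 4×129×27)]/2 = 38.4 m/s
Supergeostrophic (V > V_g = 27 m/s), as expected around a high.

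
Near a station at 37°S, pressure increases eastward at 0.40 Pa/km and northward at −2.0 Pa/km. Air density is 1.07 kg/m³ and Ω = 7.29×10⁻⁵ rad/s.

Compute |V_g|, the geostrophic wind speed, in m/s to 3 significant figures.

Coriolis parameter at 37°S:
f = 2Ω sin φ = 2 × 7.29×10⁻⁵ × sin 37° = 8.77×10⁻⁵ s⁻¹
In the Southern Hemisphere f is negative: f = −8.77×10⁻⁵ s⁻¹.
Component geostrophic relations (x east, y north):
u_g = −(1/(fρ)) ∂P/∂y,  v_g = (1/(fρ)) ∂P/∂x
u_g = −(−2.0×10⁻³)/(−8.77×10⁻⁵ × 1.07) = −21.3 m/s;  v_g = (0.40×10⁻³)/(−8.77×10⁻⁵ × 1.07) = −4.26 m/s
|V_g| = √(u_g² + v_g²) = 21.7 m/s

21.7 m/s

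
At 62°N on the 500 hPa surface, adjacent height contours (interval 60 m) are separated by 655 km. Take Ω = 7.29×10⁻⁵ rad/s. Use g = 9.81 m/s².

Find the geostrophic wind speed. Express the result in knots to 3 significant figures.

Coriolis parameter at 62°N:
f = 2Ω sin φ = 2 × 7.29×10⁻⁵ × sin 62° = 1.29×10⁻⁴ s⁻¹
Height gradient: |∂Z/∂n| = 60 m / 655000 m = 9.16×10⁻⁵
On a pressure surface, geostrophic balance gives V_g = (g/f)|∂Z/∂n|:
V_g = 9.81 × 9.16×10⁻⁵ / 1.29×10⁻⁴ = 6.98 m/s
Converting: 6.98 m/s × 1.944 = 13.6 knots

13.6 knots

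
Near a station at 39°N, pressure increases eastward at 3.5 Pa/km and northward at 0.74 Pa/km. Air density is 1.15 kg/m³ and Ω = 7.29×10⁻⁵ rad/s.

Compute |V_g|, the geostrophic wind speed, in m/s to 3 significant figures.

Coriolis parameter at 39°N:
f = 2Ω sin φ = 2 × 7.29×10⁻⁵ × sin 39° = 9.18×10⁻⁵ s⁻¹
Component geostrophic relations (x east, y north):
u_g = −(1/(fρ)) ∂P/∂y,  v_g = (1/(fρ)) ∂P/∂x
u_g = −(0.74×10⁻³)/(9.18×10⁻⁵ × 1.15) = −7.01 m/s;  v_g = (3.5×10⁻³)/(9.18×10⁻⁵ × 1.15) = 33.2 m/s
|V_g| = √(u_g² + v_g²) = 33.9 m/s

33.9 m/s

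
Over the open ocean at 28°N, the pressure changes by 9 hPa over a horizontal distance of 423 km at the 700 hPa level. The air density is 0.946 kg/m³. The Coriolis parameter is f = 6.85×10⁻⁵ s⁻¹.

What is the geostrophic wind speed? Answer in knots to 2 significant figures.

Pressure gradient: |∂P/∂n| = 900 Pa / 423000 m = 2.13×10⁻³ Pa/m
Geostrophic balance (pressure-gradient force = Coriolis force):
V_g = (1/(fρ)) |∂P/∂n| = 2.13×10⁻³ / (6.85×10⁻⁵ × 0.946) = 32.8 m/s
Converting: 32.8 m/s × 1.944 = 64 knots

64 knots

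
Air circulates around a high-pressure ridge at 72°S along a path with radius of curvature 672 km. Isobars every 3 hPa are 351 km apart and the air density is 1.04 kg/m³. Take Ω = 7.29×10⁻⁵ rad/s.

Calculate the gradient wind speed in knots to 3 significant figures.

12.4 knots

Coriolis parameter at 72°S:
f = 2Ω sin φ = 2 × 7.29×10⁻⁵ × sin 72° = 1.39×10⁻⁴ s⁻¹
Pressure gradient: |∂P/∂n| = 300 Pa / 351000 m = 8.55×10⁻⁴ Pa/m
Geostrophic speed: V_g = |∂P/∂n|/(fρ) = 8.55×10⁻⁴/(1.39×10⁻⁴ × 1.04) = 5.93 m/s
Around a high, pressure-gradient force acts outward with centrifugal, so Coriolis balances both:
fV = (1/ρ)|∂P/∂n| + V²/R  →  V² − fR·V + fR·V_g = 0
With fR = 1.39×10⁻⁴ × 672×10³ m = 93.2 m/s:
V = [fR − √((fR)² − 4 fR V_g)]/2 = [93.2 − √(93.2² − 4×93.2×5.93)]/2 = 6.36 m/s
Supergeostrophic (V > V_g = 5.93 m/s), as expected around a high.
Converting: 6.36 m/s × 1.944 = 12.4 knots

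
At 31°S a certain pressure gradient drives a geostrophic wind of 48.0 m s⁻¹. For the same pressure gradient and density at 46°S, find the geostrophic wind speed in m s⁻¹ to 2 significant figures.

With the same pressure gradient and density, V_g ∝ 1/f ∝ 1/sin φ.
V₂ = V₁ · sin φ₁ / sin φ₂ = 48.0 × sin 31° / sin 46°
V₂ = 48.0 × 0.5150/0.7193 = 34 m s⁻¹

34 m s⁻¹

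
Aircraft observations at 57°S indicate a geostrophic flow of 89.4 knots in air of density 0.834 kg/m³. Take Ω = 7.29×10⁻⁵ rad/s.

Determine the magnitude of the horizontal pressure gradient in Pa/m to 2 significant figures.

Coriolis parameter at 57°S:
f = 2Ω sin φ = 2 × 7.29×10⁻⁵ × sin 57° = 1.22×10⁻⁴ s⁻¹
Wind speed in SI: 89.4 knots = 46.0 m/s
Geostrophic balance rearranged: |∂P/∂n| = f ρ V_g
|∂P/∂n| = 1.22×10⁻⁴ × 0.834 × 46.0 = 4.69×10⁻³ Pa/m

4.7×10⁻³ Pa/m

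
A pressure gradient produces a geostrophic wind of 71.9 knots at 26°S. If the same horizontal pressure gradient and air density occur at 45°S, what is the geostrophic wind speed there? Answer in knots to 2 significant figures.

With the same pressure gradient and density, V_g ∝ 1/f ∝ 1/sin φ.
V₂ = V₁ · sin φ₁ / sin φ₂ = 71.9 × sin 26° / sin 45°
V₂ = 71.9 × 0.4384/0.7071 = 45 knots

45 knots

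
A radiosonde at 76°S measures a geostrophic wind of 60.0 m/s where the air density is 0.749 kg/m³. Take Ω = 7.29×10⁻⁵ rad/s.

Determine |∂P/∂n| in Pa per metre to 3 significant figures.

Coriolis parameter at 76°S:
f = 2Ω sin φ = 2 × 7.29×10⁻⁵ × sin 76° = 1.41×10⁻⁴ s⁻¹
Geostrophic balance rearranged: |∂P/∂n| = f ρ V_g
|∂P/∂n| = 1.41×10⁻⁴ × 0.749 × 60.0 = 6.36×10⁻³ Pa/m

6.36×10⁻³ Pa/m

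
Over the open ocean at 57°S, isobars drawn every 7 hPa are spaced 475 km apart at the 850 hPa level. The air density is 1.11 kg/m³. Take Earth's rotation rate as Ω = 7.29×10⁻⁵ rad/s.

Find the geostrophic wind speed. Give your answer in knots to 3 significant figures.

Coriolis parameter at 57°S:
f = 2Ω sin φ = 2 × 7.29×10⁻⁵ × sin 57° = 1.22×10⁻⁴ s⁻¹
Pressure gradient: |∂P/∂n| = 700 Pa / 475000 m = 1.47×10⁻³ Pa/m
Geostrophic balance (pressure-gradient force = Coriolis force):
V_g = (1/(fρ)) |∂P/∂n| = 1.47×10⁻³ / (1.22×10⁻⁴ × 1.11) = 10.9 m/s
Converting: 10.9 m/s × 1.944 = 21.1 knots

21.1 knots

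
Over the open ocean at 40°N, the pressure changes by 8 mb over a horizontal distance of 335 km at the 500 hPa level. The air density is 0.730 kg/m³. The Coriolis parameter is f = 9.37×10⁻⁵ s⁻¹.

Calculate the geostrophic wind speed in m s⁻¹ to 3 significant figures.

Pressure gradient: |∂P/∂n| = 800 Pa / 335000 m = 2.39×10⁻³ Pa/m
Geostrophic balance (pressure-gradient force = Coriolis force):
V_g = (1/(fρ)) |∂P/∂n| = 2.39×10⁻³ / (9.37×10⁻⁵ × 0.730) = 34.9 m/s

34.9 m s⁻¹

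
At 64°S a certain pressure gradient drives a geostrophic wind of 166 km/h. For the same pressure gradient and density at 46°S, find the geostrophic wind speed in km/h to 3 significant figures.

207 km/h

With the same pressure gradient and density, V_g ∝ 1/f ∝ 1/sin φ.
V₂ = V₁ · sin φ₁ / sin φ₂ = 166 × sin 64° / sin 46°
V₂ = 166 × 0.8988/0.7193 = 207 km/h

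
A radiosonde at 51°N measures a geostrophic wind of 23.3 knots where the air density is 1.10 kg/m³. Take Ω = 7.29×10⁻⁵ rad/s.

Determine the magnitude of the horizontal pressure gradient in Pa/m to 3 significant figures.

Coriolis parameter at 51°N:
f = 2Ω sin φ = 2 × 7.29×10⁻⁵ × sin 51° = 1.13×10⁻⁴ s⁻¹
Wind speed in SI: 23.3 knots = 12.0 m/s
Geostrophic balance rearranged: |∂P/∂n| = f ρ V_g
|∂P/∂n| = 1.13×10⁻⁴ × 1.10 × 12.0 = 1.49×10⁻³ Pa/m

1.49×10⁻³ Pa/m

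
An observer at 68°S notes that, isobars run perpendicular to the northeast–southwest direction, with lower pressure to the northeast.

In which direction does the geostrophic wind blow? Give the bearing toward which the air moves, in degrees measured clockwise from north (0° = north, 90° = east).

The pressure-gradient force points toward the northeast (bearing 045°).
Geostrophic balance: in the Southern Hemisphere the Coriolis force deflects motion to the left, so the geostrophic wind blows 90° to the left of the pressure-gradient force (low pressure on the right).
Rotating 045° by 90° counterclockwise gives 315° — the wind blows toward the northwest.

315°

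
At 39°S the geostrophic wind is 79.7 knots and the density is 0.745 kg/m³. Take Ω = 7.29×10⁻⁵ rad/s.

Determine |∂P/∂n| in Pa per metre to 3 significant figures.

2.80×10⁻³ Pa/m

Coriolis parameter at 39°S:
f = 2Ω sin φ = 2 × 7.29×10⁻⁵ × sin 39° = 9.18×10⁻⁵ s⁻¹
Wind speed in SI: 79.7 knots = 41.0 m/s
Geostrophic balance rearranged: |∂P/∂n| = f ρ V_g
|∂P/∂n| = 9.18×10⁻⁵ × 0.745 × 41.0 = 2.80×10⁻³ Pa/m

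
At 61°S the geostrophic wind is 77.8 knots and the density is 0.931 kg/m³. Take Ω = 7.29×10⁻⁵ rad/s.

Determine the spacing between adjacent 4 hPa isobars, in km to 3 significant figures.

84.2 km

Coriolis parameter at 61°S:
f = 2Ω sin φ = 2 × 7.29×10⁻⁵ × sin 61° = 1.28×10⁻⁴ s⁻¹
Wind speed in SI: 77.8 knots = 40.0 m/s
Geostrophic balance rearranged: |∂P/∂n| = f ρ V_g
|∂P/∂n| = 1.28×10⁻⁴ × 0.931 × 40.0 = 4.75×10⁻³ Pa/m
Isobar spacing: Δn = ΔP/|∂P/∂n| = 400 Pa / 4.75×10⁻³ Pa/m = 84181 m ≈ 84.2 km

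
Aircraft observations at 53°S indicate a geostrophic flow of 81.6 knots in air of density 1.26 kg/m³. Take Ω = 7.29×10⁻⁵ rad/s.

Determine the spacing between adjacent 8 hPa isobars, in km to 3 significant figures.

130 km

Coriolis parameter at 53°S:
f = 2Ω sin φ = 2 × 7.29×10⁻⁵ × sin 53° = 1.16×10⁻⁴ s⁻¹
Wind speed in SI: 81.6 knots = 42.0 m/s
Geostrophic balance rearranged: |∂P/∂n| = f ρ V_g
|∂P/∂n| = 1.16×10⁻⁴ × 1.26 × 42.0 = 6.16×10⁻³ Pa/m
Isobar spacing: Δn = ΔP/|∂P/∂n| = 800 Pa / 6.16×10⁻³ Pa/m = 129893 m ≈ 130 km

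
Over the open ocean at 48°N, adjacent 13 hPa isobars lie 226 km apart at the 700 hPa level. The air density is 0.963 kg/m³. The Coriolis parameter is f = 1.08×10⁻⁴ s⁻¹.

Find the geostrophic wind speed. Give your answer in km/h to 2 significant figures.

Pressure gradient: |∂P/∂n| = 1300 Pa / 226000 m = 5.75×10⁻³ Pa/m
Geostrophic balance (pressure-gradient force = Coriolis force):
V_g = (1/(fρ)) |∂P/∂n| = 5.75×10⁻³ / (1.08×10⁻⁴ × 0.963) = 55.3 m/s
Converting: 55.3 m/s × 3.6 = 200 km/h

200 km/h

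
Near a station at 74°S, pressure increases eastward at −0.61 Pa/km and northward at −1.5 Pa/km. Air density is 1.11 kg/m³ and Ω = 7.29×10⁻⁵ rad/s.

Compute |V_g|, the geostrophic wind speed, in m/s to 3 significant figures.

Coriolis parameter at 74°S:
f = 2Ω sin φ = 2 × 7.29×10⁻⁵ × sin 74° = 1.40×10⁻⁴ s⁻¹
In the Southern Hemisphere f is negative: f = −1.40×10⁻⁴ s⁻¹.
Component geostrophic relations (x east, y north):
u_g = −(1/(fρ)) ∂P/∂y,  v_g = (1/(fρ)) ∂P/∂x
u_g = −(−1.5×10⁻³)/(−1.40×10⁻⁴ × 1.11) = −9.64 m/s;  v_g = (−0.61×10⁻³)/(−1.40×10⁻⁴ × 1.11) = 3.92 m/s
|V_g| = √(u_g² + v_g²) = 10.4 m/s

10.4 m/s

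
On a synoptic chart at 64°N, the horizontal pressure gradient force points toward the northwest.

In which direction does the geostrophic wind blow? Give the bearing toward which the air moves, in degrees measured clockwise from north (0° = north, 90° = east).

045°

The pressure-gradient force points toward the northwest (bearing 315°).
Geostrophic balance: in the Northern Hemisphere the Coriolis force deflects motion to the right, so the geostrophic wind blows 90° to the right of the pressure-gradient force (low pressure on the left).
Rotating 315° by 90° clockwise gives 045° — the wind blows toward the northeast.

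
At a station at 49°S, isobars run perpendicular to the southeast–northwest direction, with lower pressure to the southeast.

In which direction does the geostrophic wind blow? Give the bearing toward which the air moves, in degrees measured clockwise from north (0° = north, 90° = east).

The pressure-gradient force points toward the southeast (bearing 135°).
Geostrophic balance: in the Southern Hemisphere the Coriolis force deflects motion to the left, so the geostrophic wind blows 90° to the left of the pressure-gradient force (low pressure on the right).
Rotating 135° by 90° counterclockwise gives 045° — the wind blows toward the northeast.

045°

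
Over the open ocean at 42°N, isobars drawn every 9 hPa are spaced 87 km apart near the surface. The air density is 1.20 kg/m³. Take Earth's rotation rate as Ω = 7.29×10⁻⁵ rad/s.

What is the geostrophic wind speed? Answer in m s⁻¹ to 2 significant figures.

88 m s⁻¹

Coriolis parameter at 42°N:
f = 2Ω sin φ = 2 × 7.29×10⁻⁵ × sin 42° = 9.76×10⁻⁵ s⁻¹
Pressure gradient: |∂P/∂n| = 900 Pa / 87000 m = 1.03×10⁻² Pa/m
Geostrophic balance (pressure-gradient force = Coriolis force):
V_g = (1/(fρ)) |∂P/∂n| = 1.03×10⁻² / (9.76×10⁻⁵ × 1.20) = 88.4 m/s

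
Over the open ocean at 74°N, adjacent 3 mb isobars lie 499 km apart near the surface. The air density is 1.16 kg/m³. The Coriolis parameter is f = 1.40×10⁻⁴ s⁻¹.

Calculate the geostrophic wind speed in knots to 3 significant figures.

Pressure gradient: |∂P/∂n| = 300 Pa / 499000 m = 6.01×10⁻⁴ Pa/m
Geostrophic balance (pressure-gradient force = Coriolis force):
V_g = (1/(fρ)) |∂P/∂n| = 6.01×10⁻⁴ / (1.40×10⁻⁴ × 1.16) = 3.70 m/s
Converting: 3.70 m/s × 1.944 = 7.20 knots

7.20 knots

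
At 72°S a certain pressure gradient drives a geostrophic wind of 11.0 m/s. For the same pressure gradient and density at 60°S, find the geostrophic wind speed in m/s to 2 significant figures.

With the same pressure gradient and density, V_g ∝ 1/f ∝ 1/sin φ.
V₂ = V₁ · sin φ₁ / sin φ₂ = 11.0 × sin 72° / sin 60°
V₂ = 11.0 × 0.9511/0.8660 = 12 m/s

12 m/s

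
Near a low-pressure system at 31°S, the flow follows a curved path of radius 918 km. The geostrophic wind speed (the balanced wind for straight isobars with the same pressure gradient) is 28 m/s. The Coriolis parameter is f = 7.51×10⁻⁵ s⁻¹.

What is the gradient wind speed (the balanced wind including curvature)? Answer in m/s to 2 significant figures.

21 m/s

Around a low, centrifugal force acts outward with Coriolis, so pressure-gradient force balances both:
(1/ρ)|∂P/∂n| = fV + V²/R  →  V² + fR·V − fR·V_g = 0
With fR = 7.51×10⁻⁵ × 918×10³ m = 68.9 m/s:
V = [−fR + √((fR)² + 4 fR V_g)]/2 = [−68.9 + √(68.9² + 4×68.9×28)]/2 = 21.4 m/s
Subgeostrophic (V < V_g = 28 m/s), as expected around a low.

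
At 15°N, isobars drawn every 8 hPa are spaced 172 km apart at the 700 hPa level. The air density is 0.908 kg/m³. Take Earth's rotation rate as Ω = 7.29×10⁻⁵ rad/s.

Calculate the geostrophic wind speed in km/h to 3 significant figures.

489 km/h

Coriolis parameter at 15°N:
f = 2Ω sin φ = 2 × 7.29×10⁻⁵ × sin 15° = 3.77×10⁻⁵ s⁻¹
Pressure gradient: |∂P/∂n| = 800 Pa / 172000 m = 4.65×10⁻³ Pa/m
Geostrophic balance (pressure-gradient force = Coriolis force):
V_g = (1/(fρ)) |∂P/∂n| = 4.65×10⁻³ / (3.77×10⁻⁵ × 0.908) = 136 m/s
Converting: 136 m/s × 3.6 = 489 km/h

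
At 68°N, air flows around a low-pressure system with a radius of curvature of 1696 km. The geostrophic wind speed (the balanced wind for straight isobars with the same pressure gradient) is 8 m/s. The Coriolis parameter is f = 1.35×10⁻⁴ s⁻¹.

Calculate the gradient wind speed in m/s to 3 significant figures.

7.74 m/s

Around a low, centrifugal force acts outward with Coriolis, so pressure-gradient force balances both:
(1/ρ)|∂P/∂n| = fV + V²/R  →  V² + fR·V − fR·V_g = 0
With fR = 1.35×10⁻⁴ × 1696×10³ m = 229 m/s:
V = [−fR + √((fR)² + 4 fR V_g)]/2 = [−229 + √(229² + 4×229×8)]/2 = 7.74 m/s
Subgeostrophic (V < V_g = 8 m/s), as expected around a low.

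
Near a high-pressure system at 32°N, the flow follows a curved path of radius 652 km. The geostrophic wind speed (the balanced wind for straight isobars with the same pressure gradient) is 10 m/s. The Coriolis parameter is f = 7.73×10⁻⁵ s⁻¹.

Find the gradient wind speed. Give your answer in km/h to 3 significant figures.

Around a high, pressure-gradient force acts outward with centrifugal, so Coriolis balances both:
fV = (1/ρ)|∂P/∂n| + V²/R  →  V² − fR·V + fR·V_g = 0
With fR = 7.73×10⁻⁵ × 652×10³ m = 50.4 m/s:
V = [fR − √((fR)² − 4 fR V_g)]/2 = [50.4 − √(50.4² − 4×50.4×10)]/2 = 13.8 m/s
Supergeostrophic (V > V_g = 10 m/s), as expected around a high.
Converting: 13.8 m/s × 3.6 = 49.5 km/h

49.5 km/h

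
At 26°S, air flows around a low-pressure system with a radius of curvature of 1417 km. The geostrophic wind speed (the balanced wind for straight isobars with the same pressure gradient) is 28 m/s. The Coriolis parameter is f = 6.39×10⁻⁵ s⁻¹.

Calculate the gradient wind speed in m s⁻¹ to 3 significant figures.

22.4 m s⁻¹

Around a low, centrifugal force acts outward with Coriolis, so pressure-gradient force balances both:
(1/ρ)|∂P/∂n| = fV + V²/R  →  V² + fR·V − fR·V_g = 0
With fR = 6.39×10⁻⁵ × 1417×10³ m = 90.5 m/s:
V = [−fR + √((fR)² + 4 fR V_g)]/2 = [−90.5 + √(90.5² + 4×90.5×28)]/2 = 22.4 m/s
Subgeostrophic (V < V_g = 28 m/s), as expected around a low.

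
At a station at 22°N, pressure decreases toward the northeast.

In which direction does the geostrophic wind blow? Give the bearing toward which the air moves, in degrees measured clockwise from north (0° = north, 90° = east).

The pressure-gradient force points toward the northeast (bearing 045°).
Geostrophic balance: in the Northern Hemisphere the Coriolis force deflects motion to the right, so the geostrophic wind blows 90° to the right of the pressure-gradient force (low pressure on the left).
Rotating 045° by 90° clockwise gives 135° — the wind blows toward the southeast.

135°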